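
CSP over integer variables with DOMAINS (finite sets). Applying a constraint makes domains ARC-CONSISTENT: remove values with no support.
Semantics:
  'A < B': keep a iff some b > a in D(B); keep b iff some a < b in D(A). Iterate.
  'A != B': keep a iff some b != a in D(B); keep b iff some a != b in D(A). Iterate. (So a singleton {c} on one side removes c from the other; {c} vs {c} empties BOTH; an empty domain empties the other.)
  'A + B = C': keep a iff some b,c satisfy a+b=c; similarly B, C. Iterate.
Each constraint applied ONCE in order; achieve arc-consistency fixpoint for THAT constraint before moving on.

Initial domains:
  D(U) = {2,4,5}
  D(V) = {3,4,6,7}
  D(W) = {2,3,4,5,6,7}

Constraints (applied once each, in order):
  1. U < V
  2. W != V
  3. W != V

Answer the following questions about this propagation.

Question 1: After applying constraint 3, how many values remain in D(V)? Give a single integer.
Constraint 1 (U < V) on D(U)={2,4,5} D(V)={3,4,6,7}: no change
Constraint 2 (W != V) on D(W)={2,3,4,5,6,7} D(V)={3,4,6,7}: no change
Constraint 3 (W != V) on D(W)={2,3,4,5,6,7} D(V)={3,4,6,7}: no change
So after constraint 3: D(V)={3,4,6,7}, size = 4

Answer: 4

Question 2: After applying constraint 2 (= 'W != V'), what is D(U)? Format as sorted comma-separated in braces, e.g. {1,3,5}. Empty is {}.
Constraint 1 (U < V) on D(U)={2,4,5} D(V)={3,4,6,7}: no change
Constraint 2 (W != V) on D(W)={2,3,4,5,6,7} D(V)={3,4,6,7}: no change
So after constraint 2: D(U) = {2,4,5}

Answer: {2,4,5}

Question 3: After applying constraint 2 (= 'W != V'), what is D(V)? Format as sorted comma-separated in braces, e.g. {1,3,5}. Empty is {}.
Constraint 1 (U < V) on D(U)={2,4,5} D(V)={3,4,6,7}: no change
Constraint 2 (W != V) on D(W)={2,3,4,5,6,7} D(V)={3,4,6,7}: no change
So after constraint 2: D(V) = {3,4,6,7}

Answer: {3,4,6,7}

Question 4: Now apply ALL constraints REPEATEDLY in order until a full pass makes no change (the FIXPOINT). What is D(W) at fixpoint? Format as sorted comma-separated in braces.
pass 0 (initial): D(W)={2,3,4,5,6,7}
pass 1: no change
Fixpoint after 1 passes: D(W) = {2,3,4,5,6,7}

Answer: {2,3,4,5,6,7}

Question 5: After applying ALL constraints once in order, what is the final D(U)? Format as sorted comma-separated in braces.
Constraint 1 (U < V) on D(U)={2,4,5} D(V)={3,4,6,7}: no change
Constraint 2 (W != V) on D(W)={2,3,4,5,6,7} D(V)={3,4,6,7}: no change
Constraint 3 (W != V) on D(W)={2,3,4,5,6,7} D(V)={3,4,6,7}: no change
So after all 3 constraints: D(U) = {2,4,5}

Answer: {2,4,5}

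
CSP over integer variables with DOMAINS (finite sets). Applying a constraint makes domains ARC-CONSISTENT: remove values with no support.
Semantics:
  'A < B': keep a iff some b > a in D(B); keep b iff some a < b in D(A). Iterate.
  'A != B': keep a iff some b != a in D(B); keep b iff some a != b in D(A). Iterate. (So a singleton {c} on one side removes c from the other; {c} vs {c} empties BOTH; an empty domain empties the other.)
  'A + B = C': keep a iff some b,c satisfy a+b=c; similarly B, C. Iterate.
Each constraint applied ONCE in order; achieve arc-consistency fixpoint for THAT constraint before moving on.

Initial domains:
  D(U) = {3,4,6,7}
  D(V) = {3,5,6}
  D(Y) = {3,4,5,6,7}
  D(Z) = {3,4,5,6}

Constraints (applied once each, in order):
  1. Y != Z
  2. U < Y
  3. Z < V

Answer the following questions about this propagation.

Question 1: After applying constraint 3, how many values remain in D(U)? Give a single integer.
Answer: 3

Derivation:
Constraint 1 (Y != Z) on D(Y)={3,4,5,6,7} D(Z)={3,4,5,6}: no change
Constraint 2 (U < Y) on D(U)={3,4,6,7} D(Y)={3,4,5,6,7}: U {3,4,6,7}->{3,4,6}; Y {3,4,5,6,7}->{4,5,6,7}
Constraint 3 (Z < V) on D(Z)={3,4,5,6} D(V)={3,5,6}: Z {3,4,5,6}->{3,4,5}; V {3,5,6}->{5,6}
So after constraint 3: D(U)={3,4,6}, size = 3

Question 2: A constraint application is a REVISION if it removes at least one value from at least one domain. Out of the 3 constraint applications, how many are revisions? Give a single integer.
Answer: 2

Derivation:
Constraint 1 (Y != Z) on D(Y)={3,4,5,6,7} D(Z)={3,4,5,6}: no change => not a revision
Constraint 2 (U < Y) on D(U)={3,4,6,7} D(Y)={3,4,5,6,7}: U {3,4,6,7}->{3,4,6}; Y {3,4,5,6,7}->{4,5,6,7} => REVISION
Constraint 3 (Z < V) on D(Z)={3,4,5,6} D(V)={3,5,6}: Z {3,4,5,6}->{3,4,5}; V {3,5,6}->{5,6} => REVISION
Total revisions = 2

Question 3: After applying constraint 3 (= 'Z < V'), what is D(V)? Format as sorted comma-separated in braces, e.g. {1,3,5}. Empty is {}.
Constraint 1 (Y != Z) on D(Y)={3,4,5,6,7} D(Z)={3,4,5,6}: no change
Constraint 2 (U < Y) on D(U)={3,4,6,7} D(Y)={3,4,5,6,7}: U {3,4,6,7}->{3,4,6}; Y {3,4,5,6,7}->{4,5,6,7}
Constraint 3 (Z < V) on D(Z)={3,4,5,6} D(V)={3,5,6}: Z {3,4,5,6}->{3,4,5}; V {3,5,6}->{5,6}
So after constraint 3: D(V) = {5,6}

Answer: {5,6}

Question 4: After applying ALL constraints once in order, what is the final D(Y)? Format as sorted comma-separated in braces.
Constraint 1 (Y != Z) on D(Y)={3,4,5,6,7} D(Z)={3,4,5,6}: no change
Constraint 2 (U < Y) on D(U)={3,4,6,7} D(Y)={3,4,5,6,7}: U {3,4,6,7}->{3,4,6}; Y {3,4,5,6,7}->{4,5,6,7}
Constraint 3 (Z < V) on D(Z)={3,4,5,6} D(V)={3,5,6}: Z {3,4,5,6}->{3,4,5}; V {3,5,6}->{5,6}
So after all 3 constraints: D(Y) = {4,5,6,7}

Answer: {4,5,6,7}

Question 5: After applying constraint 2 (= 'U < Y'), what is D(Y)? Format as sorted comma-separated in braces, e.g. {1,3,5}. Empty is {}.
Constraint 1 (Y != Z) on D(Y)={3,4,5,6,7} D(Z)={3,4,5,6}: no change
Constraint 2 (U < Y) on D(U)={3,4,6,7} D(Y)={3,4,5,6,7}: U {3,4,6,7}->{3,4,6}; Y {3,4,5,6,7}->{4,5,6,7}
So after constraint 2: D(Y) = {4,5,6,7}

Answer: {4,5,6,7}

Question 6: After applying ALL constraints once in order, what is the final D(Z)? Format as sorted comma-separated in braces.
Answer: {3,4,5}

Derivation:
Constraint 1 (Y != Z) on D(Y)={3,4,5,6,7} D(Z)={3,4,5,6}: no change
Constraint 2 (U < Y) on D(U)={3,4,6,7} D(Y)={3,4,5,6,7}: U {3,4,6,7}->{3,4,6}; Y {3,4,5,6,7}->{4,5,6,7}
Constraint 3 (Z < V) on D(Z)={3,4,5,6} D(V)={3,5,6}: Z {3,4,5,6}->{3,4,5}; V {3,5,6}->{5,6}
So after all 3 constraints: D(Z) = {3,4,5}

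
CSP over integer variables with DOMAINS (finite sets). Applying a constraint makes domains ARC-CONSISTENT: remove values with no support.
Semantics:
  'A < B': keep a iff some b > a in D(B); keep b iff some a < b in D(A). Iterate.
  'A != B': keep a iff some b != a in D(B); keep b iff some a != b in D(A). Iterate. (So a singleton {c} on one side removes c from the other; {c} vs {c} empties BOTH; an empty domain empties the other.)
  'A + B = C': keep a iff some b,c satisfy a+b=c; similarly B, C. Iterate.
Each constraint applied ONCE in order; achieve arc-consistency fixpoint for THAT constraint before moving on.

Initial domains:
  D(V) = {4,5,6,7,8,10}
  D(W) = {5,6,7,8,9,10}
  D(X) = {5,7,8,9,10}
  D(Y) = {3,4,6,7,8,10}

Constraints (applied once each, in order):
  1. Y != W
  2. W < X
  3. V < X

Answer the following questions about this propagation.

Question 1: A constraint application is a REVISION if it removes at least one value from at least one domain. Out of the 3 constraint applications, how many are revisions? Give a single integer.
Answer: 2

Derivation:
Constraint 1 (Y != W) on D(Y)={3,4,6,7,8,10} D(W)={5,6,7,8,9,10}: no change => not a revision
Constraint 2 (W < X) on D(W)={5,6,7,8,9,10} D(X)={5,7,8,9,10}: W {5,6,7,8,9,10}->{5,6,7,8,9}; X {5,7,8,9,10}->{7,8,9,10} => REVISION
Constraint 3 (V < X) on D(V)={4,5,6,7,8,10} D(X)={7,8,9,10}: V {4,5,6,7,8,10}->{4,5,6,7,8} => REVISION
Total revisions = 2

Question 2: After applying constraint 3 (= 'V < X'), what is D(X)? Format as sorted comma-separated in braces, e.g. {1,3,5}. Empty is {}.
Constraint 1 (Y != W) on D(Y)={3,4,6,7,8,10} D(W)={5,6,7,8,9,10}: no change
Constraint 2 (W < X) on D(W)={5,6,7,8,9,10} D(X)={5,7,8,9,10}: W {5,6,7,8,9,10}->{5,6,7,8,9}; X {5,7,8,9,10}->{7,8,9,10}
Constraint 3 (V < X) on D(V)={4,5,6,7,8,10} D(X)={7,8,9,10}: V {4,5,6,7,8,10}->{4,5,6,7,8}
So after constraint 3: D(X) = {7,8,9,10}

Answer: {7,8,9,10}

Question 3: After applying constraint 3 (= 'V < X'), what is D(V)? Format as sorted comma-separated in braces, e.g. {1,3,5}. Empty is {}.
Constraint 1 (Y != W) on D(Y)={3,4,6,7,8,10} D(W)={5,6,7,8,9,10}: no change
Constraint 2 (W < X) on D(W)={5,6,7,8,9,10} D(X)={5,7,8,9,10}: W {5,6,7,8,9,10}->{5,6,7,8,9}; X {5,7,8,9,10}->{7,8,9,10}
Constraint 3 (V < X) on D(V)={4,5,6,7,8,10} D(X)={7,8,9,10}: V {4,5,6,7,8,10}->{4,5,6,7,8}
So after constraint 3: D(V) = {4,5,6,7,8}

Answer: {4,5,6,7,8}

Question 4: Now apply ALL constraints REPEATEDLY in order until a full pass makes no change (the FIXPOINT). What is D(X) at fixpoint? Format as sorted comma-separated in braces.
Answer: {7,8,9,10}

Derivation:
pass 0 (initial): D(X)={5,7,8,9,10}
pass 1: V {4,5,6,7,8,10}->{4,5,6,7,8}; W {5,6,7,8,9,10}->{5,6,7,8,9}; X {5,7,8,9,10}->{7,8,9,10}
pass 2: no change
Fixpoint after 2 passes: D(X) = {7,8,9,10}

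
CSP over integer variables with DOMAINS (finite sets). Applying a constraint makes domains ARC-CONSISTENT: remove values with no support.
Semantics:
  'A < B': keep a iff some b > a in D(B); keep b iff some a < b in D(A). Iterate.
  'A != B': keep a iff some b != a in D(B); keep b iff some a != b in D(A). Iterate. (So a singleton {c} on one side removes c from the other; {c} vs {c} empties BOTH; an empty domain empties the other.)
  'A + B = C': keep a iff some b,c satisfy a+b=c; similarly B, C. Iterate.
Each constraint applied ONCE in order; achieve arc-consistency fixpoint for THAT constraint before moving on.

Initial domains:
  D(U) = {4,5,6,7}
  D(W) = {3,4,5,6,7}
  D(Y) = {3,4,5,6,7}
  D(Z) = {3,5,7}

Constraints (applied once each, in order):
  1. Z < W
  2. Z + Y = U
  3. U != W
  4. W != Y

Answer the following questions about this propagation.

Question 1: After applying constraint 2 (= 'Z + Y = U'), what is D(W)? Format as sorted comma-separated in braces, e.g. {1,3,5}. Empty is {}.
Answer: {4,5,6,7}

Derivation:
Constraint 1 (Z < W) on D(Z)={3,5,7} D(W)={3,4,5,6,7}: Z {3,5,7}->{3,5}; W {3,4,5,6,7}->{4,5,6,7}
Constraint 2 (Z + Y = U) on D(Z)={3,5} D(Y)={3,4,5,6,7} D(U)={4,5,6,7}: Z {3,5}->{3}; Y {3,4,5,6,7}->{3,4}; U {4,5,6,7}->{6,7}
So after constraint 2: D(W) = {4,5,6,7}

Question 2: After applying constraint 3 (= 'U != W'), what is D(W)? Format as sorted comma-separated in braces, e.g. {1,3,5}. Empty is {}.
Answer: {4,5,6,7}

Derivation:
Constraint 1 (Z < W) on D(Z)={3,5,7} D(W)={3,4,5,6,7}: Z {3,5,7}->{3,5}; W {3,4,5,6,7}->{4,5,6,7}
Constraint 2 (Z + Y = U) on D(Z)={3,5} D(Y)={3,4,5,6,7} D(U)={4,5,6,7}: Z {3,5}->{3}; Y {3,4,5,6,7}->{3,4}; U {4,5,6,7}->{6,7}
Constraint 3 (U != W) on D(U)={6,7} D(W)={4,5,6,7}: no change
So after constraint 3: D(W) = {4,5,6,7}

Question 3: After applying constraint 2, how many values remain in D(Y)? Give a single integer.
Answer: 2

Derivation:
Constraint 1 (Z < W) on D(Z)={3,5,7} D(W)={3,4,5,6,7}: Z {3,5,7}->{3,5}; W {3,4,5,6,7}->{4,5,6,7}
Constraint 2 (Z + Y = U) on D(Z)={3,5} D(Y)={3,4,5,6,7} D(U)={4,5,6,7}: Z {3,5}->{3}; Y {3,4,5,6,7}->{3,4}; U {4,5,6,7}->{6,7}
So after constraint 2: D(Y)={3,4}, size = 2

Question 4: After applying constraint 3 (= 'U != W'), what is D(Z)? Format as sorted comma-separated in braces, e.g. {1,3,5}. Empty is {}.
Answer: {3}

Derivation:
Constraint 1 (Z < W) on D(Z)={3,5,7} D(W)={3,4,5,6,7}: Z {3,5,7}->{3,5}; W {3,4,5,6,7}->{4,5,6,7}
Constraint 2 (Z + Y = U) on D(Z)={3,5} D(Y)={3,4,5,6,7} D(U)={4,5,6,7}: Z {3,5}->{3}; Y {3,4,5,6,7}->{3,4}; U {4,5,6,7}->{6,7}
Constraint 3 (U != W) on D(U)={6,7} D(W)={4,5,6,7}: no change
So after constraint 3: D(Z) = {3}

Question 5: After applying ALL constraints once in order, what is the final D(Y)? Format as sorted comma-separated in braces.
Constraint 1 (Z < W) on D(Z)={3,5,7} D(W)={3,4,5,6,7}: Z {3,5,7}->{3,5}; W {3,4,5,6,7}->{4,5,6,7}
Constraint 2 (Z + Y = U) on D(Z)={3,5} D(Y)={3,4,5,6,7} D(U)={4,5,6,7}: Z {3,5}->{3}; Y {3,4,5,6,7}->{3,4}; U {4,5,6,7}->{6,7}
Constraint 3 (U != W) on D(U)={6,7} D(W)={4,5,6,7}: no change
Constraint 4 (W != Y) on D(W)={4,5,6,7} D(Y)={3,4}: no change
So after all 4 constraints: D(Y) = {3,4}

Answer: {3,4}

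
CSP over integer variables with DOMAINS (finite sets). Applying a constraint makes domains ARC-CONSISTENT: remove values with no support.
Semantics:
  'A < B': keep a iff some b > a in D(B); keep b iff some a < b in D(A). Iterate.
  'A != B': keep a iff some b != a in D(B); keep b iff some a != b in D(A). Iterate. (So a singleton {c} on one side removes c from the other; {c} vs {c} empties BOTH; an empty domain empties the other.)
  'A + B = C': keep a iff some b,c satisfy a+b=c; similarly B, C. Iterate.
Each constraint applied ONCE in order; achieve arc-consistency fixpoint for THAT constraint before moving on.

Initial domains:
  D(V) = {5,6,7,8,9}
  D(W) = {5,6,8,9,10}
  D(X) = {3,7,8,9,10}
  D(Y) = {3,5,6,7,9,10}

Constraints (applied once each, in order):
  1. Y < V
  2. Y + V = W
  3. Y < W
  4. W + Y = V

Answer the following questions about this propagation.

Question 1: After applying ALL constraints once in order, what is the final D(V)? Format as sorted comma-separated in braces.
Constraint 1 (Y < V) on D(Y)={3,5,6,7,9,10} D(V)={5,6,7,8,9}: Y {3,5,6,7,9,10}->{3,5,6,7}
Constraint 2 (Y + V = W) on D(Y)={3,5,6,7} D(V)={5,6,7,8,9} D(W)={5,6,8,9,10}: Y {3,5,6,7}->{3,5}; V {5,6,7,8,9}->{5,6,7}; W {5,6,8,9,10}->{8,9,10}
Constraint 3 (Y < W) on D(Y)={3,5} D(W)={8,9,10}: no change
Constraint 4 (W + Y = V) on D(W)={8,9,10} D(Y)={3,5} D(V)={5,6,7}: W {8,9,10}->{}; Y {3,5}->{}; V {5,6,7}->{}
So after all 4 constraints: D(V) = {}

Answer: {}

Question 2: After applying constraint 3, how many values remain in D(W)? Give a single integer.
Answer: 3

Derivation:
Constraint 1 (Y < V) on D(Y)={3,5,6,7,9,10} D(V)={5,6,7,8,9}: Y {3,5,6,7,9,10}->{3,5,6,7}
Constraint 2 (Y + V = W) on D(Y)={3,5,6,7} D(V)={5,6,7,8,9} D(W)={5,6,8,9,10}: Y {3,5,6,7}->{3,5}; V {5,6,7,8,9}->{5,6,7}; W {5,6,8,9,10}->{8,9,10}
Constraint 3 (Y < W) on D(Y)={3,5} D(W)={8,9,10}: no change
So after constraint 3: D(W)={8,9,10}, size = 3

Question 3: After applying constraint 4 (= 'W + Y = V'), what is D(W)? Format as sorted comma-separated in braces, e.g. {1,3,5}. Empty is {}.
Answer: {}

Derivation:
Constraint 1 (Y < V) on D(Y)={3,5,6,7,9,10} D(V)={5,6,7,8,9}: Y {3,5,6,7,9,10}->{3,5,6,7}
Constraint 2 (Y + V = W) on D(Y)={3,5,6,7} D(V)={5,6,7,8,9} D(W)={5,6,8,9,10}: Y {3,5,6,7}->{3,5}; V {5,6,7,8,9}->{5,6,7}; W {5,6,8,9,10}->{8,9,10}
Constraint 3 (Y < W) on D(Y)={3,5} D(W)={8,9,10}: no change
Constraint 4 (W + Y = V) on D(W)={8,9,10} D(Y)={3,5} D(V)={5,6,7}: W {8,9,10}->{}; Y {3,5}->{}; V {5,6,7}->{}
So after constraint 4: D(W) = {}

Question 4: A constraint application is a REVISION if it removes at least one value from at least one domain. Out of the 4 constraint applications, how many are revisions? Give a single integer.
Answer: 3

Derivation:
Constraint 1 (Y < V) on D(Y)={3,5,6,7,9,10} D(V)={5,6,7,8,9}: Y {3,5,6,7,9,10}->{3,5,6,7} => REVISION
Constraint 2 (Y + V = W) on D(Y)={3,5,6,7} D(V)={5,6,7,8,9} D(W)={5,6,8,9,10}: Y {3,5,6,7}->{3,5}; V {5,6,7,8,9}->{5,6,7}; W {5,6,8,9,10}->{8,9,10} => REVISION
Constraint 3 (Y < W) on D(Y)={3,5} D(W)={8,9,10}: no change => not a revision
Constraint 4 (W + Y = V) on D(W)={8,9,10} D(Y)={3,5} D(V)={5,6,7}: W {8,9,10}->{}; Y {3,5}->{}; V {5,6,7}->{} => REVISION
Total revisions = 3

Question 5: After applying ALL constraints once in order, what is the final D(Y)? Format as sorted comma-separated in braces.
Constraint 1 (Y < V) on D(Y)={3,5,6,7,9,10} D(V)={5,6,7,8,9}: Y {3,5,6,7,9,10}->{3,5,6,7}
Constraint 2 (Y + V = W) on D(Y)={3,5,6,7} D(V)={5,6,7,8,9} D(W)={5,6,8,9,10}: Y {3,5,6,7}->{3,5}; V {5,6,7,8,9}->{5,6,7}; W {5,6,8,9,10}->{8,9,10}
Constraint 3 (Y < W) on D(Y)={3,5} D(W)={8,9,10}: no change
Constraint 4 (W + Y = V) on D(W)={8,9,10} D(Y)={3,5} D(V)={5,6,7}: W {8,9,10}->{}; Y {3,5}->{}; V {5,6,7}->{}
So after all 4 constraints: D(Y) = {}

Answer: {}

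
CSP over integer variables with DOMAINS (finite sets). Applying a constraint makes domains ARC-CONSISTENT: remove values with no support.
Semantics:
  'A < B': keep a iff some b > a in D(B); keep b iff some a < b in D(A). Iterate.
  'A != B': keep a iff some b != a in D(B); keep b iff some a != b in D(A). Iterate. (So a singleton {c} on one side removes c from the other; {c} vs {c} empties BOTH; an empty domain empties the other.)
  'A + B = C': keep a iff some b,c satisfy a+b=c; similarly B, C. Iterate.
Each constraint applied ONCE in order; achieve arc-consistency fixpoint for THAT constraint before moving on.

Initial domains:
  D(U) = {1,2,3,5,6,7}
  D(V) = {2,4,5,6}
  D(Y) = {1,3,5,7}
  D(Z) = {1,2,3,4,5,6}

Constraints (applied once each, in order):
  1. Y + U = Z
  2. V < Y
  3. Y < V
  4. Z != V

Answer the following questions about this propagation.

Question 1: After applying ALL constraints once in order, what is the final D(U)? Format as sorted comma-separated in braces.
Constraint 1 (Y + U = Z) on D(Y)={1,3,5,7} D(U)={1,2,3,5,6,7} D(Z)={1,2,3,4,5,6}: Y {1,3,5,7}->{1,3,5}; U {1,2,3,5,6,7}->{1,2,3,5}; Z {1,2,3,4,5,6}->{2,3,4,5,6}
Constraint 2 (V < Y) on D(V)={2,4,5,6} D(Y)={1,3,5}: V {2,4,5,6}->{2,4}; Y {1,3,5}->{3,5}
Constraint 3 (Y < V) on D(Y)={3,5} D(V)={2,4}: Y {3,5}->{3}; V {2,4}->{4}
Constraint 4 (Z != V) on D(Z)={2,3,4,5,6} D(V)={4}: Z {2,3,4,5,6}->{2,3,5,6}
So after all 4 constraints: D(U) = {1,2,3,5}

Answer: {1,2,3,5}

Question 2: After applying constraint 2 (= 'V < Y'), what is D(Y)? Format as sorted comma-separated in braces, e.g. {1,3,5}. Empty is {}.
Answer: {3,5}

Derivation:
Constraint 1 (Y + U = Z) on D(Y)={1,3,5,7} D(U)={1,2,3,5,6,7} D(Z)={1,2,3,4,5,6}: Y {1,3,5,7}->{1,3,5}; U {1,2,3,5,6,7}->{1,2,3,5}; Z {1,2,3,4,5,6}->{2,3,4,5,6}
Constraint 2 (V < Y) on D(V)={2,4,5,6} D(Y)={1,3,5}: V {2,4,5,6}->{2,4}; Y {1,3,5}->{3,5}
So after constraint 2: D(Y) = {3,5}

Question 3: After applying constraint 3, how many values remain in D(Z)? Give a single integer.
Constraint 1 (Y + U = Z) on D(Y)={1,3,5,7} D(U)={1,2,3,5,6,7} D(Z)={1,2,3,4,5,6}: Y {1,3,5,7}->{1,3,5}; U {1,2,3,5,6,7}->{1,2,3,5}; Z {1,2,3,4,5,6}->{2,3,4,5,6}
Constraint 2 (V < Y) on D(V)={2,4,5,6} D(Y)={1,3,5}: V {2,4,5,6}->{2,4}; Y {1,3,5}->{3,5}
Constraint 3 (Y < V) on D(Y)={3,5} D(V)={2,4}: Y {3,5}->{3}; V {2,4}->{4}
So after constraint 3: D(Z)={2,3,4,5,6}, size = 5

Answer: 5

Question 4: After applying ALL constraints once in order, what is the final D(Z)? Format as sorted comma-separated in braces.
Answer: {2,3,5,6}

Derivation:
Constraint 1 (Y + U = Z) on D(Y)={1,3,5,7} D(U)={1,2,3,5,6,7} D(Z)={1,2,3,4,5,6}: Y {1,3,5,7}->{1,3,5}; U {1,2,3,5,6,7}->{1,2,3,5}; Z {1,2,3,4,5,6}->{2,3,4,5,6}
Constraint 2 (V < Y) on D(V)={2,4,5,6} D(Y)={1,3,5}: V {2,4,5,6}->{2,4}; Y {1,3,5}->{3,5}
Constraint 3 (Y < V) on D(Y)={3,5} D(V)={2,4}: Y {3,5}->{3}; V {2,4}->{4}
Constraint 4 (Z != V) on D(Z)={2,3,4,5,6} D(V)={4}: Z {2,3,4,5,6}->{2,3,5,6}
So after all 4 constraints: D(Z) = {2,3,5,6}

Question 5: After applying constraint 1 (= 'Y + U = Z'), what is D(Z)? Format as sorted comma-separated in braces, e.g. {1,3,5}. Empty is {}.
Answer: {2,3,4,5,6}

Derivation:
Constraint 1 (Y + U = Z) on D(Y)={1,3,5,7} D(U)={1,2,3,5,6,7} D(Z)={1,2,3,4,5,6}: Y {1,3,5,7}->{1,3,5}; U {1,2,3,5,6,7}->{1,2,3,5}; Z {1,2,3,4,5,6}->{2,3,4,5,6}
So after constraint 1: D(Z) = {2,3,4,5,6}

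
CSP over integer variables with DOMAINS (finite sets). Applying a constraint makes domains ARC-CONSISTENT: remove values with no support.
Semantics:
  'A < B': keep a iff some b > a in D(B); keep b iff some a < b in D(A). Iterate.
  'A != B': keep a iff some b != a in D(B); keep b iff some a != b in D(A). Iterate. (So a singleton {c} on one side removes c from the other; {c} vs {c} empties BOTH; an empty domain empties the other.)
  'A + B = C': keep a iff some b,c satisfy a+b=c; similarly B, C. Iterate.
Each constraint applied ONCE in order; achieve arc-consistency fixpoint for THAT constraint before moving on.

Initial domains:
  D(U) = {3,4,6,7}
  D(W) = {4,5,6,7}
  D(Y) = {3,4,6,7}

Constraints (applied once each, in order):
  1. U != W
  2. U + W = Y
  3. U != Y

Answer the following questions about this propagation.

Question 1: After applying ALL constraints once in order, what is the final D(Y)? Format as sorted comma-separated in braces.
Answer: {7}

Derivation:
Constraint 1 (U != W) on D(U)={3,4,6,7} D(W)={4,5,6,7}: no change
Constraint 2 (U + W = Y) on D(U)={3,4,6,7} D(W)={4,5,6,7} D(Y)={3,4,6,7}: U {3,4,6,7}->{3}; W {4,5,6,7}->{4}; Y {3,4,6,7}->{7}
Constraint 3 (U != Y) on D(U)={3} D(Y)={7}: no change
So after all 3 constraints: D(Y) = {7}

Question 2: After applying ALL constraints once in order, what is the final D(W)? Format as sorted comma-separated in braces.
Constraint 1 (U != W) on D(U)={3,4,6,7} D(W)={4,5,6,7}: no change
Constraint 2 (U + W = Y) on D(U)={3,4,6,7} D(W)={4,5,6,7} D(Y)={3,4,6,7}: U {3,4,6,7}->{3}; W {4,5,6,7}->{4}; Y {3,4,6,7}->{7}
Constraint 3 (U != Y) on D(U)={3} D(Y)={7}: no change
So after all 3 constraints: D(W) = {4}

Answer: {4}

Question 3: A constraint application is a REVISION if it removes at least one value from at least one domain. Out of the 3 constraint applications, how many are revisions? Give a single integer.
Constraint 1 (U != W) on D(U)={3,4,6,7} D(W)={4,5,6,7}: no change => not a revision
Constraint 2 (U + W = Y) on D(U)={3,4,6,7} D(W)={4,5,6,7} D(Y)={3,4,6,7}: U {3,4,6,7}->{3}; W {4,5,6,7}->{4}; Y {3,4,6,7}->{7} => REVISION
Constraint 3 (U != Y) on D(U)={3} D(Y)={7}: no change => not a revision
Total revisions = 1

Answer: 1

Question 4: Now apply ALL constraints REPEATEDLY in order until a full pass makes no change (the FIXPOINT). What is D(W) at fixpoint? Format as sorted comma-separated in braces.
Answer: {4}

Derivation:
pass 0 (initial): D(W)={4,5,6,7}
pass 1: U {3,4,6,7}->{3}; W {4,5,6,7}->{4}; Y {3,4,6,7}->{7}
pass 2: no change
Fixpoint after 2 passes: D(W) = {4}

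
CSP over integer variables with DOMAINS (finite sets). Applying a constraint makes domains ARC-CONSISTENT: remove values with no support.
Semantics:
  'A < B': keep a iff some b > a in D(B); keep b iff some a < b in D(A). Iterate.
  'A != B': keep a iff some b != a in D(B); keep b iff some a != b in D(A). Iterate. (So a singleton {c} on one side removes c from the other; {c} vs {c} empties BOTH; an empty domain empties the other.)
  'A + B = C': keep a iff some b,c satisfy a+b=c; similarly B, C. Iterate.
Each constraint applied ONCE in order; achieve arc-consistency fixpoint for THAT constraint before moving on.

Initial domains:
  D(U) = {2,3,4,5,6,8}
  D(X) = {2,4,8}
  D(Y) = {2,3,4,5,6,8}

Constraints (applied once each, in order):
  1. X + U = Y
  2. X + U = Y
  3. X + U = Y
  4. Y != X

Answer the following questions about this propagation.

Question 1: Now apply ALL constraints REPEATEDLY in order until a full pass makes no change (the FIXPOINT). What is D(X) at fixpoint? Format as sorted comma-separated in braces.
pass 0 (initial): D(X)={2,4,8}
pass 1: U {2,3,4,5,6,8}->{2,3,4,6}; X {2,4,8}->{2,4}; Y {2,3,4,5,6,8}->{4,5,6,8}
pass 2: no change
Fixpoint after 2 passes: D(X) = {2,4}

Answer: {2,4}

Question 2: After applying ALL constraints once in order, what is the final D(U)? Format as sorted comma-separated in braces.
Answer: {2,3,4,6}

Derivation:
Constraint 1 (X + U = Y) on D(X)={2,4,8} D(U)={2,3,4,5,6,8} D(Y)={2,3,4,5,6,8}: X {2,4,8}->{2,4}; U {2,3,4,5,6,8}->{2,3,4,6}; Y {2,3,4,5,6,8}->{4,5,6,8}
Constraint 2 (X + U = Y) on D(X)={2,4} D(U)={2,3,4,6} D(Y)={4,5,6,8}: no change
Constraint 3 (X + U = Y) on D(X)={2,4} D(U)={2,3,4,6} D(Y)={4,5,6,8}: no change
Constraint 4 (Y != X) on D(Y)={4,5,6,8} D(X)={2,4}: no change
So after all 4 constraints: D(U) = {2,3,4,6}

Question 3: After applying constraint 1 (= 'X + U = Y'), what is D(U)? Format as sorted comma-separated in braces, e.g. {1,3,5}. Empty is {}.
Answer: {2,3,4,6}

Derivation:
Constraint 1 (X + U = Y) on D(X)={2,4,8} D(U)={2,3,4,5,6,8} D(Y)={2,3,4,5,6,8}: X {2,4,8}->{2,4}; U {2,3,4,5,6,8}->{2,3,4,6}; Y {2,3,4,5,6,8}->{4,5,6,8}
So after constraint 1: D(U) = {2,3,4,6}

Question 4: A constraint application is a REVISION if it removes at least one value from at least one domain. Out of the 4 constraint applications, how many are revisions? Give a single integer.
Constraint 1 (X + U = Y) on D(X)={2,4,8} D(U)={2,3,4,5,6,8} D(Y)={2,3,4,5,6,8}: X {2,4,8}->{2,4}; U {2,3,4,5,6,8}->{2,3,4,6}; Y {2,3,4,5,6,8}->{4,5,6,8} => REVISION
Constraint 2 (X + U = Y) on D(X)={2,4} D(U)={2,3,4,6} D(Y)={4,5,6,8}: no change => not a revision
Constraint 3 (X + U = Y) on D(X)={2,4} D(U)={2,3,4,6} D(Y)={4,5,6,8}: no change => not a revision
Constraint 4 (Y != X) on D(Y)={4,5,6,8} D(X)={2,4}: no change => not a revision
Total revisions = 1

Answer: 1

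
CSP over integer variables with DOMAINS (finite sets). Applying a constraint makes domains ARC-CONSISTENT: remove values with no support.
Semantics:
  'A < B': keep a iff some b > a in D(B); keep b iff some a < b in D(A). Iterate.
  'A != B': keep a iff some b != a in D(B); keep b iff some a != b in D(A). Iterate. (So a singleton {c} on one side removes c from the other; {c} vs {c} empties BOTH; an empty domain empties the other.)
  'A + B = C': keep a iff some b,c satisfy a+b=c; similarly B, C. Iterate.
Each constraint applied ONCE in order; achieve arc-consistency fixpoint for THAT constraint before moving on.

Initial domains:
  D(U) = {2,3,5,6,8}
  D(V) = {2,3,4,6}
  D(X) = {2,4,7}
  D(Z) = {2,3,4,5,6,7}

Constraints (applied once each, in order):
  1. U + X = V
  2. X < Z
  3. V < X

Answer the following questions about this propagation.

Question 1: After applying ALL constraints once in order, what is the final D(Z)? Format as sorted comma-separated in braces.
Constraint 1 (U + X = V) on D(U)={2,3,5,6,8} D(X)={2,4,7} D(V)={2,3,4,6}: U {2,3,5,6,8}->{2}; X {2,4,7}->{2,4}; V {2,3,4,6}->{4,6}
Constraint 2 (X < Z) on D(X)={2,4} D(Z)={2,3,4,5,6,7}: Z {2,3,4,5,6,7}->{3,4,5,6,7}
Constraint 3 (V < X) on D(V)={4,6} D(X)={2,4}: V {4,6}->{}; X {2,4}->{}
So after all 3 constraints: D(Z) = {3,4,5,6,7}

Answer: {3,4,5,6,7}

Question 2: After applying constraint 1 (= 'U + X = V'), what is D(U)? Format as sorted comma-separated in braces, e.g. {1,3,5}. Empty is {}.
Constraint 1 (U + X = V) on D(U)={2,3,5,6,8} D(X)={2,4,7} D(V)={2,3,4,6}: U {2,3,5,6,8}->{2}; X {2,4,7}->{2,4}; V {2,3,4,6}->{4,6}
So after constraint 1: D(U) = {2}

Answer: {2}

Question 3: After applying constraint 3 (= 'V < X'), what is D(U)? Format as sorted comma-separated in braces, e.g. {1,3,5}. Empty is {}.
Constraint 1 (U + X = V) on D(U)={2,3,5,6,8} D(X)={2,4,7} D(V)={2,3,4,6}: U {2,3,5,6,8}->{2}; X {2,4,7}->{2,4}; V {2,3,4,6}->{4,6}
Constraint 2 (X < Z) on D(X)={2,4} D(Z)={2,3,4,5,6,7}: Z {2,3,4,5,6,7}->{3,4,5,6,7}
Constraint 3 (V < X) on D(V)={4,6} D(X)={2,4}: V {4,6}->{}; X {2,4}->{}
So after constraint 3: D(U) = {2}

Answer: {2}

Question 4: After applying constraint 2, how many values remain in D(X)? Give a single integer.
Answer: 2

Derivation:
Constraint 1 (U + X = V) on D(U)={2,3,5,6,8} D(X)={2,4,7} D(V)={2,3,4,6}: U {2,3,5,6,8}->{2}; X {2,4,7}->{2,4}; V {2,3,4,6}->{4,6}
Constraint 2 (X < Z) on D(X)={2,4} D(Z)={2,3,4,5,6,7}: Z {2,3,4,5,6,7}->{3,4,5,6,7}
So after constraint 2: D(X)={2,4}, size = 2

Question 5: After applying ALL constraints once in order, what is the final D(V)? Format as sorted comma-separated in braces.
Constraint 1 (U + X = V) on D(U)={2,3,5,6,8} D(X)={2,4,7} D(V)={2,3,4,6}: U {2,3,5,6,8}->{2}; X {2,4,7}->{2,4}; V {2,3,4,6}->{4,6}
Constraint 2 (X < Z) on D(X)={2,4} D(Z)={2,3,4,5,6,7}: Z {2,3,4,5,6,7}->{3,4,5,6,7}
Constraint 3 (V < X) on D(V)={4,6} D(X)={2,4}: V {4,6}->{}; X {2,4}->{}
So after all 3 constraints: D(V) = {}

Answer: {}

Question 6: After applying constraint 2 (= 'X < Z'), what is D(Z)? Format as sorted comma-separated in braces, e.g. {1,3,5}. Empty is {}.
Answer: {3,4,5,6,7}

Derivation:
Constraint 1 (U + X = V) on D(U)={2,3,5,6,8} D(X)={2,4,7} D(V)={2,3,4,6}: U {2,3,5,6,8}->{2}; X {2,4,7}->{2,4}; V {2,3,4,6}->{4,6}
Constraint 2 (X < Z) on D(X)={2,4} D(Z)={2,3,4,5,6,7}: Z {2,3,4,5,6,7}->{3,4,5,6,7}
So after constraint 2: D(Z) = {3,4,5,6,7}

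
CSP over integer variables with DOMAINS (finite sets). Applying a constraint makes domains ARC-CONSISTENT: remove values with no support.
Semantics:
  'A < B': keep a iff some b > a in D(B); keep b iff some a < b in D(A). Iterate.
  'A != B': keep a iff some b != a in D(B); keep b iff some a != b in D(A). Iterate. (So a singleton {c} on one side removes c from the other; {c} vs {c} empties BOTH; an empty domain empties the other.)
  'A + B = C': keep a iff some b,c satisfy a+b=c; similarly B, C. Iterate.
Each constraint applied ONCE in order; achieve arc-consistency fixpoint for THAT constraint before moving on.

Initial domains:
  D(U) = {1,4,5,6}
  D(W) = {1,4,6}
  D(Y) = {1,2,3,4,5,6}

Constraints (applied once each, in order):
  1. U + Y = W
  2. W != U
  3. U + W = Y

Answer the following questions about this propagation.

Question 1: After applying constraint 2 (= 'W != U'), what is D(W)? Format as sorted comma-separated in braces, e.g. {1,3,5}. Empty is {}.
Answer: {4,6}

Derivation:
Constraint 1 (U + Y = W) on D(U)={1,4,5,6} D(Y)={1,2,3,4,5,6} D(W)={1,4,6}: U {1,4,5,6}->{1,4,5}; Y {1,2,3,4,5,6}->{1,2,3,5}; W {1,4,6}->{4,6}
Constraint 2 (W != U) on D(W)={4,6} D(U)={1,4,5}: no change
So after constraint 2: D(W) = {4,6}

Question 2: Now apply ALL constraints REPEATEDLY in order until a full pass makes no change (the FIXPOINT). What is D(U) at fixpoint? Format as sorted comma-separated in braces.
pass 0 (initial): D(U)={1,4,5,6}
pass 1: U {1,4,5,6}->{1}; W {1,4,6}->{4}; Y {1,2,3,4,5,6}->{5}
pass 2: U {1}->{}; W {4}->{}; Y {5}->{}
pass 3: no change
Fixpoint after 3 passes: D(U) = {}

Answer: {}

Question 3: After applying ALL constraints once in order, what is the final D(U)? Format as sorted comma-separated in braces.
Answer: {1}

Derivation:
Constraint 1 (U + Y = W) on D(U)={1,4,5,6} D(Y)={1,2,3,4,5,6} D(W)={1,4,6}: U {1,4,5,6}->{1,4,5}; Y {1,2,3,4,5,6}->{1,2,3,5}; W {1,4,6}->{4,6}
Constraint 2 (W != U) on D(W)={4,6} D(U)={1,4,5}: no change
Constraint 3 (U + W = Y) on D(U)={1,4,5} D(W)={4,6} D(Y)={1,2,3,5}: U {1,4,5}->{1}; W {4,6}->{4}; Y {1,2,3,5}->{5}
So after all 3 constraints: D(U) = {1}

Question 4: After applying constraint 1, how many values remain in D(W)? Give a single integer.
Constraint 1 (U + Y = W) on D(U)={1,4,5,6} D(Y)={1,2,3,4,5,6} D(W)={1,4,6}: U {1,4,5,6}->{1,4,5}; Y {1,2,3,4,5,6}->{1,2,3,5}; W {1,4,6}->{4,6}
So after constraint 1: D(W)={4,6}, size = 2

Answer: 2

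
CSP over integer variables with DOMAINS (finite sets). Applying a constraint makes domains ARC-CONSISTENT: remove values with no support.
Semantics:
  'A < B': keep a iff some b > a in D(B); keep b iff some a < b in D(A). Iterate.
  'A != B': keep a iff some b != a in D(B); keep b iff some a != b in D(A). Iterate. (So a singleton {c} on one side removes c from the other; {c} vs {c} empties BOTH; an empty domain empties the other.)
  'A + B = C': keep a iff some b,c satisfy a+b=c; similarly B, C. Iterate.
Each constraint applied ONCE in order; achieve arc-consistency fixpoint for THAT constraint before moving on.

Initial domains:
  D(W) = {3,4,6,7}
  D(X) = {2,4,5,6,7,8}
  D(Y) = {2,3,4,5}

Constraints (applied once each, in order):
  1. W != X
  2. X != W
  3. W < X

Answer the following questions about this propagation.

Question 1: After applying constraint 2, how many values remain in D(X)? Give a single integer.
Answer: 6

Derivation:
Constraint 1 (W != X) on D(W)={3,4,6,7} D(X)={2,4,5,6,7,8}: no change
Constraint 2 (X != W) on D(X)={2,4,5,6,7,8} D(W)={3,4,6,7}: no change
So after constraint 2: D(X)={2,4,5,6,7,8}, size = 6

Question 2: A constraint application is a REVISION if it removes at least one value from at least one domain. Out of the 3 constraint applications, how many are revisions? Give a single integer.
Constraint 1 (W != X) on D(W)={3,4,6,7} D(X)={2,4,5,6,7,8}: no change => not a revision
Constraint 2 (X != W) on D(X)={2,4,5,6,7,8} D(W)={3,4,6,7}: no change => not a revision
Constraint 3 (W < X) on D(W)={3,4,6,7} D(X)={2,4,5,6,7,8}: X {2,4,5,6,7,8}->{4,5,6,7,8} => REVISION
Total revisions = 1

Answer: 1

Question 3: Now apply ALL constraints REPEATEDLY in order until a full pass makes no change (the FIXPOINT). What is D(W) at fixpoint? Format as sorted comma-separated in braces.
pass 0 (initial): D(W)={3,4,6,7}
pass 1: X {2,4,5,6,7,8}->{4,5,6,7,8}
pass 2: no change
Fixpoint after 2 passes: D(W) = {3,4,6,7}

Answer: {3,4,6,7}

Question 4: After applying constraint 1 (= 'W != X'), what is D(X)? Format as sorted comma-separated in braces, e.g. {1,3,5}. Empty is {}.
Constraint 1 (W != X) on D(W)={3,4,6,7} D(X)={2,4,5,6,7,8}: no change
So after constraint 1: D(X) = {2,4,5,6,7,8}

Answer: {2,4,5,6,7,8}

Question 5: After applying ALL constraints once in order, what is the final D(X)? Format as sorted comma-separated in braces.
Constraint 1 (W != X) on D(W)={3,4,6,7} D(X)={2,4,5,6,7,8}: no change
Constraint 2 (X != W) on D(X)={2,4,5,6,7,8} D(W)={3,4,6,7}: no change
Constraint 3 (W < X) on D(W)={3,4,6,7} D(X)={2,4,5,6,7,8}: X {2,4,5,6,7,8}->{4,5,6,7,8}
So after all 3 constraints: D(X) = {4,5,6,7,8}

Answer: {4,5,6,7,8}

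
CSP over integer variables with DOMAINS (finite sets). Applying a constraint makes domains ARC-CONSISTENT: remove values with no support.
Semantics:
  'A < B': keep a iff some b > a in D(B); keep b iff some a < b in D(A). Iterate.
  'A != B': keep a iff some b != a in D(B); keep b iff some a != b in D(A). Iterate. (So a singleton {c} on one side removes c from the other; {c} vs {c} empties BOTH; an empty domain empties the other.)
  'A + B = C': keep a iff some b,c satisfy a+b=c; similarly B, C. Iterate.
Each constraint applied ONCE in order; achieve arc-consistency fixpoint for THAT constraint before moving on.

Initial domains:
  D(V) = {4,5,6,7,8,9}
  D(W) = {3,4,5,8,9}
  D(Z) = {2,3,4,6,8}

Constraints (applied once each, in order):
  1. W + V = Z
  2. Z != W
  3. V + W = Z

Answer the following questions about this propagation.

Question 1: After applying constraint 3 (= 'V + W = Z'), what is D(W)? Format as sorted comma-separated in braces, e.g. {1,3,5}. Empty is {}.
Constraint 1 (W + V = Z) on D(W)={3,4,5,8,9} D(V)={4,5,6,7,8,9} D(Z)={2,3,4,6,8}: W {3,4,5,8,9}->{3,4}; V {4,5,6,7,8,9}->{4,5}; Z {2,3,4,6,8}->{8}
Constraint 2 (Z != W) on D(Z)={8} D(W)={3,4}: no change
Constraint 3 (V + W = Z) on D(V)={4,5} D(W)={3,4} D(Z)={8}: no change
So after constraint 3: D(W) = {3,4}

Answer: {3,4}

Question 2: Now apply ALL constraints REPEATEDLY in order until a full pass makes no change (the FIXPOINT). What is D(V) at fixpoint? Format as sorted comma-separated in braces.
Answer: {4,5}

Derivation:
pass 0 (initial): D(V)={4,5,6,7,8,9}
pass 1: V {4,5,6,7,8,9}->{4,5}; W {3,4,5,8,9}->{3,4}; Z {2,3,4,6,8}->{8}
pass 2: no change
Fixpoint after 2 passes: D(V) = {4,5}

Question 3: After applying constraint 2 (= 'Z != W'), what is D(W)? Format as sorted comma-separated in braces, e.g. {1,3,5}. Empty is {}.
Answer: {3,4}

Derivation:
Constraint 1 (W + V = Z) on D(W)={3,4,5,8,9} D(V)={4,5,6,7,8,9} D(Z)={2,3,4,6,8}: W {3,4,5,8,9}->{3,4}; V {4,5,6,7,8,9}->{4,5}; Z {2,3,4,6,8}->{8}
Constraint 2 (Z != W) on D(Z)={8} D(W)={3,4}: no change
So after constraint 2: D(W) = {3,4}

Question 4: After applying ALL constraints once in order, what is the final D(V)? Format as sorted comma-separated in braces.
Answer: {4,5}

Derivation:
Constraint 1 (W + V = Z) on D(W)={3,4,5,8,9} D(V)={4,5,6,7,8,9} D(Z)={2,3,4,6,8}: W {3,4,5,8,9}->{3,4}; V {4,5,6,7,8,9}->{4,5}; Z {2,3,4,6,8}->{8}
Constraint 2 (Z != W) on D(Z)={8} D(W)={3,4}: no change
Constraint 3 (V + W = Z) on D(V)={4,5} D(W)={3,4} D(Z)={8}: no change
So after all 3 constraints: D(V) = {4,5}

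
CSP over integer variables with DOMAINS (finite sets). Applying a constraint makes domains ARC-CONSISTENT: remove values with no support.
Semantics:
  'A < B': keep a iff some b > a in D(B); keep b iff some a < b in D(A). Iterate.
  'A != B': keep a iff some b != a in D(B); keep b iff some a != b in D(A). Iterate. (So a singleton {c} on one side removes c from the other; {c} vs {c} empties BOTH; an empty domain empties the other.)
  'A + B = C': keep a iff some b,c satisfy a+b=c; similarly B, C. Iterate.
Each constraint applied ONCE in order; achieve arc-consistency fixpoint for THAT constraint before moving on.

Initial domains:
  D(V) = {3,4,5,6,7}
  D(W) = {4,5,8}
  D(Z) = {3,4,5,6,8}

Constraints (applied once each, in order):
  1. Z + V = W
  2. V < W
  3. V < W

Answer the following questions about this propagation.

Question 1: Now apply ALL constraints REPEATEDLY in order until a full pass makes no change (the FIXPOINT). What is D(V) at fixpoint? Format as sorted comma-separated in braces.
Answer: {3,4,5}

Derivation:
pass 0 (initial): D(V)={3,4,5,6,7}
pass 1: V {3,4,5,6,7}->{3,4,5}; W {4,5,8}->{8}; Z {3,4,5,6,8}->{3,4,5}
pass 2: no change
Fixpoint after 2 passes: D(V) = {3,4,5}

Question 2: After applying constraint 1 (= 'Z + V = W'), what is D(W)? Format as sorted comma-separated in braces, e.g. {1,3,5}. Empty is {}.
Constraint 1 (Z + V = W) on D(Z)={3,4,5,6,8} D(V)={3,4,5,6,7} D(W)={4,5,8}: Z {3,4,5,6,8}->{3,4,5}; V {3,4,5,6,7}->{3,4,5}; W {4,5,8}->{8}
So after constraint 1: D(W) = {8}

Answer: {8}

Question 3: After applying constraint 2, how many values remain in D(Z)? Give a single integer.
Answer: 3

Derivation:
Constraint 1 (Z + V = W) on D(Z)={3,4,5,6,8} D(V)={3,4,5,6,7} D(W)={4,5,8}: Z {3,4,5,6,8}->{3,4,5}; V {3,4,5,6,7}->{3,4,5}; W {4,5,8}->{8}
Constraint 2 (V < W) on D(V)={3,4,5} D(W)={8}: no change
So after constraint 2: D(Z)={3,4,5}, size = 3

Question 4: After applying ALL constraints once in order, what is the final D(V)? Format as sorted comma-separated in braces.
Constraint 1 (Z + V = W) on D(Z)={3,4,5,6,8} D(V)={3,4,5,6,7} D(W)={4,5,8}: Z {3,4,5,6,8}->{3,4,5}; V {3,4,5,6,7}->{3,4,5}; W {4,5,8}->{8}
Constraint 2 (V < W) on D(V)={3,4,5} D(W)={8}: no change
Constraint 3 (V < W) on D(V)={3,4,5} D(W)={8}: no change
So after all 3 constraints: D(V) = {3,4,5}

Answer: {3,4,5}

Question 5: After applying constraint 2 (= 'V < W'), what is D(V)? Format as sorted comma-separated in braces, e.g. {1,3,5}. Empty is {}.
Constraint 1 (Z + V = W) on D(Z)={3,4,5,6,8} D(V)={3,4,5,6,7} D(W)={4,5,8}: Z {3,4,5,6,8}->{3,4,5}; V {3,4,5,6,7}->{3,4,5}; W {4,5,8}->{8}
Constraint 2 (V < W) on D(V)={3,4,5} D(W)={8}: no change
So after constraint 2: D(V) = {3,4,5}

Answer: {3,4,5}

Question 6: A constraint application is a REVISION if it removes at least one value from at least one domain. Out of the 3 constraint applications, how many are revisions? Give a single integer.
Answer: 1

Derivation:
Constraint 1 (Z + V = W) on D(Z)={3,4,5,6,8} D(V)={3,4,5,6,7} D(W)={4,5,8}: Z {3,4,5,6,8}->{3,4,5}; V {3,4,5,6,7}->{3,4,5}; W {4,5,8}->{8} => REVISION
Constraint 2 (V < W) on D(V)={3,4,5} D(W)={8}: no change => not a revision
Constraint 3 (V < W) on D(V)={3,4,5} D(W)={8}: no change => not a revision
Total revisions = 1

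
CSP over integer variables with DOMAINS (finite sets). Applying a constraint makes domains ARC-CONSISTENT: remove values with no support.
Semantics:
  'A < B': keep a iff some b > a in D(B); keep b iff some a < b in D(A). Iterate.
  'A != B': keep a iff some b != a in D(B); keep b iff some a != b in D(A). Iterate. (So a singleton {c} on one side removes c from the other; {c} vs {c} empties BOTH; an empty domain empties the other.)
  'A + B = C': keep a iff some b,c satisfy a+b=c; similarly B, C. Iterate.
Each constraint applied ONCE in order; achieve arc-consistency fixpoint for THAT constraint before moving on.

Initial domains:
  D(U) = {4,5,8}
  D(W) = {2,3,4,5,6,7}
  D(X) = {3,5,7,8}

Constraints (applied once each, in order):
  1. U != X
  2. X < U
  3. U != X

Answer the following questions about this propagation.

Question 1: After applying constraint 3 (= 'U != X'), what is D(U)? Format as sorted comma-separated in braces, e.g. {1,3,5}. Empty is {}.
Constraint 1 (U != X) on D(U)={4,5,8} D(X)={3,5,7,8}: no change
Constraint 2 (X < U) on D(X)={3,5,7,8} D(U)={4,5,8}: X {3,5,7,8}->{3,5,7}
Constraint 3 (U != X) on D(U)={4,5,8} D(X)={3,5,7}: no change
So after constraint 3: D(U) = {4,5,8}

Answer: {4,5,8}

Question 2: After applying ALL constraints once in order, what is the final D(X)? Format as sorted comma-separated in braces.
Answer: {3,5,7}

Derivation:
Constraint 1 (U != X) on D(U)={4,5,8} D(X)={3,5,7,8}: no change
Constraint 2 (X < U) on D(X)={3,5,7,8} D(U)={4,5,8}: X {3,5,7,8}->{3,5,7}
Constraint 3 (U != X) on D(U)={4,5,8} D(X)={3,5,7}: no change
So after all 3 constraints: D(X) = {3,5,7}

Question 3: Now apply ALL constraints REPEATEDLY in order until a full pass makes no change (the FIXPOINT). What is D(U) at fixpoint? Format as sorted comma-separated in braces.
pass 0 (initial): D(U)={4,5,8}
pass 1: X {3,5,7,8}->{3,5,7}
pass 2: no change
Fixpoint after 2 passes: D(U) = {4,5,8}

Answer: {4,5,8}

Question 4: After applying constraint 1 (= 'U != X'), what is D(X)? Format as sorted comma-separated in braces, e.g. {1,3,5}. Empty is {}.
Answer: {3,5,7,8}

Derivation:
Constraint 1 (U != X) on D(U)={4,5,8} D(X)={3,5,7,8}: no change
So after constraint 1: D(X) = {3,5,7,8}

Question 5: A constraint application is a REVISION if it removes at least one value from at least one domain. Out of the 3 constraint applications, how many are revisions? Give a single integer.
Answer: 1

Derivation:
Constraint 1 (U != X) on D(U)={4,5,8} D(X)={3,5,7,8}: no change => not a revision
Constraint 2 (X < U) on D(X)={3,5,7,8} D(U)={4,5,8}: X {3,5,7,8}->{3,5,7} => REVISION
Constraint 3 (U != X) on D(U)={4,5,8} D(X)={3,5,7}: no change => not a revision
Total revisions = 1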